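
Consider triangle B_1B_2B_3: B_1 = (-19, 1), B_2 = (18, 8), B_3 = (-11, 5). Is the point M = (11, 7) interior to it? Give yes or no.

Barycentric coordinates of M: (2/23, 18/23, 3/23).
The three coordinates are positive, positive, positive; a point is interior exactly when all three are positive.

yes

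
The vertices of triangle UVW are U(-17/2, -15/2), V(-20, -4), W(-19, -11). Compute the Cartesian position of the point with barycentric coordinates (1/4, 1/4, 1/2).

(-133/8, -67/8)

P = (1/4)·U + (1/4)·V + (1/2)·W.
x-coordinate: (1/4)·(-17/2) + (1/4)·(-20) + (1/2)·(-19) = -133/8.
y-coordinate: (1/4)·(-15/2) + (1/4)·(-4) + (1/2)·(-11) = -67/8.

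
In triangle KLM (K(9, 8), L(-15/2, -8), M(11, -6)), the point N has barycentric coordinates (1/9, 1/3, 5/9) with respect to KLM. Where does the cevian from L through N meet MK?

(32/3, -11/3)

Line LN meets MK where the L-coordinate vanishes; zeroing N's L-weight and renormalizing leaves M, K-weights 5/9 : 1/9 → (5/6, 1/6).
So J = (5/6)·M + (1/6)·K = (32/3, -11/3).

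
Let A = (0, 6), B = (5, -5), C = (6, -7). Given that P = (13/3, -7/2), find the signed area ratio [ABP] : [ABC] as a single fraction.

[ABC] = ½·(0·(-5−(-7)) + 5·(-7−6) + 6·(6−(-5))) = ½·(0 − 65 + 66) = 1/2.
[ABP] = ½·(0·(-5−(-7/2)) + 5·(-7/2−6) + (13/3)·(6−(-5))) = ½·(0 − 95/2 + 143/3) = 1/12, so the ratio is (1/12)/(1/2) = 1/6.

1/6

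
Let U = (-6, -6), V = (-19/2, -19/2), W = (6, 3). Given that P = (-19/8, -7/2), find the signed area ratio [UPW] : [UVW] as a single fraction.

1/4

[UVW] = ½·((-6)·(-19/2−3) + (-19/2)·(3−(-6)) + 6·(-6−(-19/2))) = ½·(75 − 171/2 + 21) = 21/4.
[UPW] = ½·((-6)·(-7/2−3) + (-19/8)·(3−(-6)) + 6·(-6−(-7/2))) = ½·(39 − 171/8 − 15) = 21/16, so the ratio is (21/16)/(21/4) = 1/4.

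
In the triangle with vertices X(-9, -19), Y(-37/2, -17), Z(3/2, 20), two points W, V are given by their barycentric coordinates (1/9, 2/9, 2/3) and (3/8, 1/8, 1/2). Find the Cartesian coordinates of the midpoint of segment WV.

(-1303/288, 295/72)

Barycentric coordinates of the midpoint are the average: (35/144, 25/144, 7/12).
Converting: (35/144)·X + (25/144)·Y + (7/12)·Z = (-1303/288, 295/72).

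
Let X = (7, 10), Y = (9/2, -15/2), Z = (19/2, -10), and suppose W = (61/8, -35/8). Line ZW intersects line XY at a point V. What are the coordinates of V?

(23/4, 5/4)

Barycentric coordinates of W with respect to XYZ: (1/4, 1/4, 1/2).
On side XY the Z-coordinate is zero; dropping W's Z-weight 1/2 and renormalizing the remaining 1/4 : 1/4 gives weights 1/2, 1/2 on X, Y.
V = (1/2)·(7, 10) + (1/2)·(9/2, -15/2) = (23/4, 5/4).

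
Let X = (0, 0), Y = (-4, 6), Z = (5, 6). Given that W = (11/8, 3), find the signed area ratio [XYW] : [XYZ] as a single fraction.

3/8

[XYZ] = ½·(0·(6−6) + (-4)·(6−0) + 5·(0−6)) = ½·(0 − 24 − 30) = -27.
[XYW] = ½·(0·(6−3) + (-4)·(3−0) + (11/8)·(0−6)) = ½·(0 − 12 − 33/4) = -81/8, so the ratio is (-81/8)/(-27) = 3/8.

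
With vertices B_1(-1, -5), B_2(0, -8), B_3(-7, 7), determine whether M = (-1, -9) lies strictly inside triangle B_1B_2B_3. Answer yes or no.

no

Barycentric coordinates of M: (-11/3, 4, 2/3).
The three coordinates are negative, positive, positive; a point is interior exactly when all three are positive.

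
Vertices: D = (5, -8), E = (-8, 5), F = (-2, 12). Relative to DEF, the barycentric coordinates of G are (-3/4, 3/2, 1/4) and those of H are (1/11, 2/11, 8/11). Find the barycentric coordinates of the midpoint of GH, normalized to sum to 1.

(-29/88, 37/44, 43/88)

Since both coordinate triples sum to 1, the midpoint's barycentrics are the componentwise average.
(-3/4+1/11)/2 = -29/88; similarly 37/44 and 43/88.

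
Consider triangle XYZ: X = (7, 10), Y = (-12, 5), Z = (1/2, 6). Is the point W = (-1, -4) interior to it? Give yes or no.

Barycentric coordinates of W: (-247/87, -118/87, 452/87).
The three coordinates are negative, negative, positive; a point is interior exactly when all three are positive.

no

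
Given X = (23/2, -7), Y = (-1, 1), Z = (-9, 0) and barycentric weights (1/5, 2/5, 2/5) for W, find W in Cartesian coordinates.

W = (1/5)·X + (2/5)·Y + (2/5)·Z.
x-coordinate: (1/5)·(23/2) + (2/5)·(-1) + (2/5)·(-9) = -17/10.
y-coordinate: (1/5)·(-7) + (2/5)·1 + (2/5)·0 = -1.

(-17/10, -1)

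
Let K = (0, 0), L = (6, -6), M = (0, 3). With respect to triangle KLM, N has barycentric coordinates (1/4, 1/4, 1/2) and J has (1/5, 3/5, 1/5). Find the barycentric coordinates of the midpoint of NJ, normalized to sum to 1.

Since both coordinate triples sum to 1, the midpoint's barycentrics are the componentwise average.
(1/4+1/5)/2 = 9/40; similarly 17/40 and 7/20.

(9/40, 17/40, 7/20)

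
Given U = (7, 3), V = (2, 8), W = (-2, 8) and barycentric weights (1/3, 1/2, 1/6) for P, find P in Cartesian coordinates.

P = (1/3)·U + (1/2)·V + (1/6)·W.
x-coordinate: (1/3)·7 + (1/2)·2 + (1/6)·(-2) = 3.
y-coordinate: (1/3)·3 + (1/2)·8 + (1/6)·8 = 19/3.

(3, 19/3)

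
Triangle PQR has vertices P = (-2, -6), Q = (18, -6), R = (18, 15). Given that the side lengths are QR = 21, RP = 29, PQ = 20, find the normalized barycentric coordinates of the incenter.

(3/10, 29/70, 2/7)

The incenter has barycentric coordinates proportional to the opposite side lengths: (21 : 29 : 20).
Normalizing by 21+29+20 = 70 gives (3/10, 29/70, 2/7).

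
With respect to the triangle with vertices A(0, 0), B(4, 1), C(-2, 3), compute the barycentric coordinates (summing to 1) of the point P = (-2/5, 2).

(1/5, 1/5, 3/5)

Signed area of the reference triangle: [ABC] = ½·(0·(1−3) + 4·(3−0) + (-2)·(0−1)) = ½·(0 + 12 + 2) = 7.
[PBC] = ½·((-2/5)·(1−3) + 4·(3−2) + (-2)·(2−1)) = ½·(4/5 + 4 − 2) = 7/5, so the A-coordinate is (7/5)/7 = 1/5.
[APC] = ½·(0·(2−3) + (-2/5)·(3−0) + (-2)·(0−2)) = ½·(0 − 6/5 + 4) = 7/5, so the B-coordinate is 1/5.
[ABP] = ½·(0·(1−2) + 4·(2−0) + (-2/5)·(0−1)) = ½·(0 + 8 + 2/5) = 21/5, so the C-coordinate is 3/5.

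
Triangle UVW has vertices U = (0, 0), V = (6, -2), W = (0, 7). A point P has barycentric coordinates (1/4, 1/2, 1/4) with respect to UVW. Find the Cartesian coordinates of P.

(3, 3/4)

P = (1/4)·U + (1/2)·V + (1/4)·W.
x-coordinate: (1/4)·0 + (1/2)·6 + (1/4)·0 = 3.
y-coordinate: (1/4)·0 + (1/2)·(-2) + (1/4)·7 = 3/4.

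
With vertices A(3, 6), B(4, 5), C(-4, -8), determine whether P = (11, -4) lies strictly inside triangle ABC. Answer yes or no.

no

Barycentric coordinates of P: (-163/21, 26/3, 2/21).
The three coordinates are negative, positive, positive; a point is interior exactly when all three are positive.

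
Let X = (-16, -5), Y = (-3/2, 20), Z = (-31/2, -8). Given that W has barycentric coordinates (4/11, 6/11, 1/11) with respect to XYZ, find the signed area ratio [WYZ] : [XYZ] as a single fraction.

4/11

The signed ratio [WYZ]/[XYZ] equals the barycentric coordinate of W at vertex X, which is 4/11.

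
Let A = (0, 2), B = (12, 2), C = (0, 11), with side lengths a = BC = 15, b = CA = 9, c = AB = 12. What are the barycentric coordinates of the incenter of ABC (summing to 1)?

The incenter has barycentric coordinates proportional to the opposite side lengths: (15 : 9 : 12).
Normalizing by 15+9+12 = 36 gives (5/12, 1/4, 1/3).

(5/12, 1/4, 1/3)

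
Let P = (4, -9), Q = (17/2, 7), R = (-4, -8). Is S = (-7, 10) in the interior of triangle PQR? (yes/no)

no

Barycentric coordinates of S: (-108/53, 282/265, 523/265).
The three coordinates are negative, positive, positive; a point is interior exactly when all three are positive.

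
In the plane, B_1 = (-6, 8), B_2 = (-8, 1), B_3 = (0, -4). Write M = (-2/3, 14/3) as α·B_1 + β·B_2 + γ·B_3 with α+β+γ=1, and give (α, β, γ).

Signed area of the reference triangle: [B_1B_2B_3] = ½·((-6)·(1−(-4)) + (-8)·(-4−8) + 0·(8−1)) = ½·(-30 + 96 + 0) = 33.
[MB_2B_3] = ½·((-2/3)·(1−(-4)) + (-8)·(-4−(14/3)) + 0·(14/3−1)) = ½·(-10/3 + 208/3 + 0) = 33, so the B_1-coordinate is 33/33 = 1.
[B_1MB_3] = ½·((-6)·(14/3−(-4)) + (-2/3)·(-4−8) + 0·(8−(14/3))) = ½·(-52 + 8 + 0) = -22, so the B_2-coordinate is -2/3.
[B_1B_2M] = ½·((-6)·(1−(14/3)) + (-8)·(14/3−8) + (-2/3)·(8−1)) = ½·(22 + 80/3 − 14/3) = 22, so the B_3-coordinate is 2/3.
Check: 1 − 2/3 + 2/3 = 1.

(1, -2/3, 2/3)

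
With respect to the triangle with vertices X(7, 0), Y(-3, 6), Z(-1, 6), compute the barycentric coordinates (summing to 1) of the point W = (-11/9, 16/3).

Signed area of the reference triangle: [XYZ] = ½·(7·(6−6) + (-3)·(6−0) + (-1)·(0−6)) = ½·(0 − 18 + 6) = -6.
[WYZ] = ½·((-11/9)·(6−6) + (-3)·(6−(16/3)) + (-1)·(16/3−6)) = ½·(0 − 2 + 2/3) = -2/3, so the X-coordinate is (-2/3)/(-6) = 1/9.
[XWZ] = ½·(7·(16/3−6) + (-11/9)·(6−0) + (-1)·(0−(16/3))) = ½·(-14/3 − 22/3 + 16/3) = -10/3, so the Y-coordinate is 5/9.
[XYW] = ½·(7·(6−(16/3)) + (-3)·(16/3−0) + (-11/9)·(0−6)) = ½·(14/3 − 16 + 22/3) = -2, so the Z-coordinate is 1/3.
Check: 1/9 + 5/9 + 1/3 = 1.

(1/9, 5/9, 1/3)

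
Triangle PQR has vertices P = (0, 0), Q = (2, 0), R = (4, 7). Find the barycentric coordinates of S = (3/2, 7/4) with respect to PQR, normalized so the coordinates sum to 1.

(1/2, 1/4, 1/4)

Signed area of the reference triangle: [PQR] = ½·(0·(0−7) + 2·(7−0) + 4·(0−0)) = ½·(0 + 14 + 0) = 7.
[SQR] = ½·((3/2)·(0−7) + 2·(7−(7/4)) + 4·(7/4−0)) = ½·(-21/2 + 21/2 + 7) = 7/2, so the P-coordinate is (7/2)/7 = 1/2.
[PSR] = ½·(0·(7/4−7) + (3/2)·(7−0) + 4·(0−(7/4))) = ½·(0 + 21/2 − 7) = 7/4, so the Q-coordinate is 1/4.
[PQS] = ½·(0·(0−(7/4)) + 2·(7/4−0) + (3/2)·(0−0)) = ½·(0 + 7/2 + 0) = 7/4, so the R-coordinate is 1/4.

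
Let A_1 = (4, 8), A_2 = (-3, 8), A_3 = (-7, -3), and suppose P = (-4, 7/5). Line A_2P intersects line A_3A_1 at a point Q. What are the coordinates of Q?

Barycentric coordinates of P with respect to A_1A_2A_3: (1/5, 1/5, 3/5).
On side A_3A_1 the A_2-coordinate is zero; dropping P's A_2-weight 1/5 and renormalizing the remaining 3/5 : 1/5 gives weights 3/4, 1/4 on A_3, A_1.
Q = (3/4)·(-7, -3) + (1/4)·(4, 8) = (-17/4, -1/4).

(-17/4, -1/4)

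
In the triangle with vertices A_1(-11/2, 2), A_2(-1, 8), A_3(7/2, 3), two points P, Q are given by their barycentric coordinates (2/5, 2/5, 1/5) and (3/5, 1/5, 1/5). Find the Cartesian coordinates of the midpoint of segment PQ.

Barycentric coordinates of the midpoint are the average: (1/2, 3/10, 1/5).
Converting: (1/2)·A_1 + (3/10)·A_2 + (1/5)·A_3 = (-47/20, 4).

(-47/20, 4)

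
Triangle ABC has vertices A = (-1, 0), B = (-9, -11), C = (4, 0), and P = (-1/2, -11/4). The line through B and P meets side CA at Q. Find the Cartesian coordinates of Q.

(7/3, 0)

Barycentric coordinates of P with respect to ABC: (1/4, 1/4, 1/2).
On side CA the B-coordinate is zero; dropping P's B-weight 1/4 and renormalizing the remaining 1/2 : 1/4 gives weights 2/3, 1/3 on C, A.
Q = (2/3)·(4, 0) + (1/3)·(-1, 0) = (7/3, 0).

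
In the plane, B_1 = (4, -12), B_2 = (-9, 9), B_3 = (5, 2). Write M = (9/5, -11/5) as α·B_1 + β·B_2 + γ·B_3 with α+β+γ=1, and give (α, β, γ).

(2/5, 1/5, 2/5)

Signed area of the reference triangle: [B_1B_2B_3] = ½·(4·(9−2) + (-9)·(2−(-12)) + 5·(-12−9)) = ½·(28 − 126 − 105) = -203/2.
[MB_2B_3] = ½·((9/5)·(9−2) + (-9)·(2−(-11/5)) + 5·(-11/5−9)) = ½·(63/5 − 189/5 − 56) = -203/5, so the B_1-coordinate is (-203/5)/(-203/2) = 2/5.
[B_1MB_3] = ½·(4·(-11/5−2) + (9/5)·(2−(-12)) + 5·(-12−(-11/5))) = ½·(-84/5 + 126/5 − 49) = -203/10, so the B_2-coordinate is 1/5.
[B_1B_2M] = ½·(4·(9−(-11/5)) + (-9)·(-11/5−(-12)) + (9/5)·(-12−9)) = ½·(224/5 − 441/5 − 189/5) = -203/5, so the B_3-coordinate is 2/5.
Check: 2/5 + 1/5 + 2/5 = 1.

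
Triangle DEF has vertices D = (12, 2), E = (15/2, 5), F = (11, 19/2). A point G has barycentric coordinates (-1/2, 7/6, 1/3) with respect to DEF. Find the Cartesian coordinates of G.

(77/12, 8)

G = (-1/2)·D + (7/6)·E + (1/3)·F.
x-coordinate: (-1/2)·12 + (7/6)·(15/2) + (1/3)·11 = 77/12.
y-coordinate: (-1/2)·2 + (7/6)·5 + (1/3)·(19/2) = 8.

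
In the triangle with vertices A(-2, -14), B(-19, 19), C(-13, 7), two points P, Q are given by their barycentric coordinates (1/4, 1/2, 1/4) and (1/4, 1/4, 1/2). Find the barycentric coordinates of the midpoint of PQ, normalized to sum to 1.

Since both coordinate triples sum to 1, the midpoint's barycentrics are the componentwise average.
(1/4+1/4)/2 = 1/4; similarly 3/8 and 3/8.

(1/4, 3/8, 3/8)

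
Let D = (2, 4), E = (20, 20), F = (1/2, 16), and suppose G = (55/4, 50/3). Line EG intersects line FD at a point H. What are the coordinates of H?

Barycentric coordinates of G with respect to DEF: (1/6, 2/3, 1/6).
On side FD the E-coordinate is zero; dropping G's E-weight 2/3 and renormalizing the remaining 1/6 : 1/6 gives weights 1/2, 1/2 on F, D.
H = (1/2)·(1/2, 16) + (1/2)·(2, 4) = (5/4, 10).

(5/4, 10)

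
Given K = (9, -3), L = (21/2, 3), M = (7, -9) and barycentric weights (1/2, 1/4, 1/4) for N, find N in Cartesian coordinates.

N = (1/2)·K + (1/4)·L + (1/4)·M.
x-coordinate: (1/2)·9 + (1/4)·(21/2) + (1/4)·7 = 71/8.
y-coordinate: (1/2)·(-3) + (1/4)·3 + (1/4)·(-9) = -3.

(71/8, -3)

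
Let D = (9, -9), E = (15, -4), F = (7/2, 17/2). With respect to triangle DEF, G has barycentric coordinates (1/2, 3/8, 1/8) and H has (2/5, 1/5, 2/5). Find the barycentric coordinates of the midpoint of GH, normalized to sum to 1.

Since both coordinate triples sum to 1, the midpoint's barycentrics are the componentwise average.
(1/2+2/5)/2 = 9/20; similarly 23/80 and 21/80.

(9/20, 23/80, 21/80)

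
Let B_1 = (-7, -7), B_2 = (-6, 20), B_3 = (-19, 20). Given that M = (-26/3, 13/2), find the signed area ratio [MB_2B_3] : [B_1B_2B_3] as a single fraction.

[B_1B_2B_3] = ½·((-7)·(20−20) + (-6)·(20−(-7)) + (-19)·(-7−20)) = ½·(0 − 162 + 513) = 351/2.
[MB_2B_3] = ½·((-26/3)·(20−20) + (-6)·(20−(13/2)) + (-19)·(13/2−20)) = ½·(0 − 81 + 513/2) = 351/4, so the ratio is (351/4)/(351/2) = 1/2.

1/2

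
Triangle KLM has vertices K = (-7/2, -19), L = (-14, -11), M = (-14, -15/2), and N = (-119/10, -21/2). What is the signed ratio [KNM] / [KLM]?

1/5

[KLM] = ½·((-7/2)·(-11−(-15/2)) + (-14)·(-15/2−(-19)) + (-14)·(-19−(-11))) = ½·(49/4 − 161 + 112) = -147/8.
[KNM] = ½·((-7/2)·(-21/2−(-15/2)) + (-119/10)·(-15/2−(-19)) + (-14)·(-19−(-21/2))) = ½·(21/2 − 2737/20 + 119) = -147/40, so the ratio is (-147/40)/(-147/8) = 1/5.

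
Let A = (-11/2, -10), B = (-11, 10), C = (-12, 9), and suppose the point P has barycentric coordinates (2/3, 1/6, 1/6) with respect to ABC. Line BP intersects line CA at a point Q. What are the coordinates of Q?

(-34/5, -31/5)

Line BP meets CA where the B-coordinate vanishes; zeroing P's B-weight and renormalizing leaves C, A-weights 1/6 : 2/3 → (1/5, 4/5).
So Q = (1/5)·C + (4/5)·A = (-34/5, -31/5).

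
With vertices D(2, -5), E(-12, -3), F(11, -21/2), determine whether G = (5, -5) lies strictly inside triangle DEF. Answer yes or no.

Barycentric coordinates of G: (163/118, -33/118, -6/59).
The three coordinates are positive, negative, negative; a point is interior exactly when all three are positive.

no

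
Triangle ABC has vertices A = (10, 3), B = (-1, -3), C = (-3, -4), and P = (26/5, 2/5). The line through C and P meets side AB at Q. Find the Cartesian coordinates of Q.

(29/4, 3/2)

Barycentric coordinates of P with respect to ABC: (3/5, 1/5, 1/5).
On side AB the C-coordinate is zero; dropping P's C-weight 1/5 and renormalizing the remaining 3/5 : 1/5 gives weights 3/4, 1/4 on A, B.
Q = (3/4)·(10, 3) + (1/4)·(-1, -3) = (29/4, 3/2).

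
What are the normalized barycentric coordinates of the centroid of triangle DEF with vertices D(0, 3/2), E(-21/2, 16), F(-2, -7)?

The centroid is the average of the vertices, so each weight is 1/3.

(1/3, 1/3, 1/3)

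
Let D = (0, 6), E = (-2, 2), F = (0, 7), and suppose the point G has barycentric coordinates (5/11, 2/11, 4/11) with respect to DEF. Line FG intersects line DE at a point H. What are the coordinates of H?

Line FG meets DE where the F-coordinate vanishes; zeroing G's F-weight and renormalizing leaves D, E-weights 5/11 : 2/11 → (5/7, 2/7).
So H = (5/7)·D + (2/7)·E = (-4/7, 34/7).

(-4/7, 34/7)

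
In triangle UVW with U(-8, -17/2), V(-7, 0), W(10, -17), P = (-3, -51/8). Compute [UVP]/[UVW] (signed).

[UVW] = ½·((-8)·(0−(-17)) + (-7)·(-17−(-17/2)) + 10·(-17/2−0)) = ½·(-136 + 119/2 − 85) = -323/4.
[UVP] = ½·((-8)·(0−(-51/8)) + (-7)·(-51/8−(-17/2)) + (-3)·(-17/2−0)) = ½·(-51 − 119/8 + 51/2) = -323/16, so the ratio is (-323/16)/(-323/4) = 1/4.

1/4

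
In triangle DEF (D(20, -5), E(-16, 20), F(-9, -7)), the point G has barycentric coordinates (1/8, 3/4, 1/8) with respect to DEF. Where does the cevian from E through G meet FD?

Line EG meets FD where the E-coordinate vanishes; zeroing G's E-weight and renormalizing leaves F, D-weights 1/8 : 1/8 → (1/2, 1/2).
So H = (1/2)·F + (1/2)·D = (11/2, -6).

(11/2, -6)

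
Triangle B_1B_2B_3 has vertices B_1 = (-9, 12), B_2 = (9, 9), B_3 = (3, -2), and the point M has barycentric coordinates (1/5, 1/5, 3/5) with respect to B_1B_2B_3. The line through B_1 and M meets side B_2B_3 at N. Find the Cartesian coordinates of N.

Line B_1M meets B_2B_3 where the B_1-coordinate vanishes; zeroing M's B_1-weight and renormalizing leaves B_2, B_3-weights 1/5 : 3/5 → (1/4, 3/4).
So N = (1/4)·B_2 + (3/4)·B_3 = (9/2, 3/4).

(9/2, 3/4)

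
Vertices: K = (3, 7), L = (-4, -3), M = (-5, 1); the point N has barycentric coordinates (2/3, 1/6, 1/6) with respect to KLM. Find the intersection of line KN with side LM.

Line KN meets LM where the K-coordinate vanishes; zeroing N's K-weight and renormalizing leaves L, M-weights 1/6 : 1/6 → (1/2, 1/2).
So J = (1/2)·L + (1/2)·M = (-9/2, -1).

(-9/2, -1)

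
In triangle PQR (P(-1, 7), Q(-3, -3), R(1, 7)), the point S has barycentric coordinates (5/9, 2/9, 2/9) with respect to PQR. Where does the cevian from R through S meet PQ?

Line RS meets PQ where the R-coordinate vanishes; zeroing S's R-weight and renormalizing leaves P, Q-weights 5/9 : 2/9 → (5/7, 2/7).
So T = (5/7)·P + (2/7)·Q = (-11/7, 29/7).

(-11/7, 29/7)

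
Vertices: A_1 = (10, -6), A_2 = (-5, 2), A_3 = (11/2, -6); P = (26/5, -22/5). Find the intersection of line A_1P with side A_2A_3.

Barycentric coordinates of P with respect to A_1A_2A_3: (2/5, 1/5, 2/5).
On side A_2A_3 the A_1-coordinate is zero; dropping P's A_1-weight 2/5 and renormalizing the remaining 1/5 : 2/5 gives weights 1/3, 2/3 on A_2, A_3.
Q = (1/3)·(-5, 2) + (2/3)·(11/2, -6) = (2, -10/3).

(2, -10/3)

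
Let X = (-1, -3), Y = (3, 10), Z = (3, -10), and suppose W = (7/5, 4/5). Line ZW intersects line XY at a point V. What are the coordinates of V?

Barycentric coordinates of W with respect to XYZ: (2/5, 2/5, 1/5).
On side XY the Z-coordinate is zero; dropping W's Z-weight 1/5 and renormalizing the remaining 2/5 : 2/5 gives weights 1/2, 1/2 on X, Y.
V = (1/2)·(-1, -3) + (1/2)·(3, 10) = (1, 7/2).

(1, 7/2)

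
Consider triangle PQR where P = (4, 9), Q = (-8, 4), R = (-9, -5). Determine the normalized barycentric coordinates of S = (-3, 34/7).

(3/7, 3/7, 1/7)

Signed area of the reference triangle: [PQR] = ½·(4·(4−(-5)) + (-8)·(-5−9) + (-9)·(9−4)) = ½·(36 + 112 − 45) = 103/2.
[SQR] = ½·((-3)·(4−(-5)) + (-8)·(-5−(34/7)) + (-9)·(34/7−4)) = ½·(-27 + 552/7 − 54/7) = 309/14, so the P-coordinate is (309/14)/(103/2) = 3/7.
[PSR] = ½·(4·(34/7−(-5)) + (-3)·(-5−9) + (-9)·(9−(34/7))) = ½·(276/7 + 42 − 261/7) = 309/14, so the Q-coordinate is 3/7.
[PQS] = ½·(4·(4−(34/7)) + (-8)·(34/7−9) + (-3)·(9−4)) = ½·(-24/7 + 232/7 − 15) = 103/14, so the R-coordinate is 1/7.
Check: 3/7 + 3/7 + 1/7 = 1.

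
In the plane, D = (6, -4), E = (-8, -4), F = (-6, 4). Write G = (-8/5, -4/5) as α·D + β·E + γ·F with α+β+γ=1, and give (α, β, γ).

Signed area of the reference triangle: [DEF] = ½·(6·(-4−4) + (-8)·(4−(-4)) + (-6)·(-4−(-4))) = ½·(-48 − 64 + 0) = -56.
[GEF] = ½·((-8/5)·(-4−4) + (-8)·(4−(-4/5)) + (-6)·(-4/5−(-4))) = ½·(64/5 − 192/5 − 96/5) = -112/5, so the D-coordinate is (-112/5)/(-56) = 2/5.
[DGF] = ½·(6·(-4/5−4) + (-8/5)·(4−(-4)) + (-6)·(-4−(-4/5))) = ½·(-144/5 − 64/5 + 96/5) = -56/5, so the E-coordinate is 1/5.
[DEG] = ½·(6·(-4−(-4/5)) + (-8)·(-4/5−(-4)) + (-8/5)·(-4−(-4))) = ½·(-96/5 − 128/5 + 0) = -112/5, so the F-coordinate is 2/5.

(2/5, 1/5, 2/5)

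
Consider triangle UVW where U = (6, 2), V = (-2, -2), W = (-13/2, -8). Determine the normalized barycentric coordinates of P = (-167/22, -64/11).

(-6/11, 14/11, 3/11)

Signed area of the reference triangle: [UVW] = ½·(6·(-2−(-8)) + (-2)·(-8−2) + (-13/2)·(2−(-2))) = ½·(36 + 20 − 26) = 15.
[PVW] = ½·((-167/22)·(-2−(-8)) + (-2)·(-8−(-64/11)) + (-13/2)·(-64/11−(-2))) = ½·(-501/11 + 48/11 + 273/11) = -90/11, so the U-coordinate is (-90/11)/15 = -6/11.
[UPW] = ½·(6·(-64/11−(-8)) + (-167/22)·(-8−2) + (-13/2)·(2−(-64/11))) = ½·(144/11 + 835/11 − 559/11) = 210/11, so the V-coordinate is 14/11.
[UVP] = ½·(6·(-2−(-64/11)) + (-2)·(-64/11−2) + (-167/22)·(2−(-2))) = ½·(252/11 + 172/11 − 334/11) = 45/11, so the W-coordinate is 3/11.
Check: -6/11 + 14/11 + 3/11 = 1.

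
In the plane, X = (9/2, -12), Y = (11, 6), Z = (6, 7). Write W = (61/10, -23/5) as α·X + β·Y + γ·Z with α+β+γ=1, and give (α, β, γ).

(3/5, 1/5, 1/5)

Signed area of the reference triangle: [XYZ] = ½·((9/2)·(6−7) + 11·(7−(-12)) + 6·(-12−6)) = ½·(-9/2 + 209 − 108) = 193/4.
[WYZ] = ½·((61/10)·(6−7) + 11·(7−(-23/5)) + 6·(-23/5−6)) = ½·(-61/10 + 638/5 − 318/5) = 579/20, so the X-coordinate is (579/20)/(193/4) = 3/5.
[XWZ] = ½·((9/2)·(-23/5−7) + (61/10)·(7−(-12)) + 6·(-12−(-23/5))) = ½·(-261/5 + 1159/10 − 222/5) = 193/20, so the Y-coordinate is 1/5.
[XYW] = ½·((9/2)·(6−(-23/5)) + 11·(-23/5−(-12)) + (61/10)·(-12−6)) = ½·(477/10 + 407/5 − 549/5) = 193/20, so the Z-coordinate is 1/5.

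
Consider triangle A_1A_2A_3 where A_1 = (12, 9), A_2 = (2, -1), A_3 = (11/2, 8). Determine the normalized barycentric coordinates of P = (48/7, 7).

(2/7, 1/7, 4/7)

Signed area of the reference triangle: [A_1A_2A_3] = ½·(12·(-1−8) + 2·(8−9) + (11/2)·(9−(-1))) = ½·(-108 − 2 + 55) = -55/2.
[PA_2A_3] = ½·((48/7)·(-1−8) + 2·(8−7) + (11/2)·(7−(-1))) = ½·(-432/7 + 2 + 44) = -55/7, so the A_1-coordinate is (-55/7)/(-55/2) = 2/7.
[A_1PA_3] = ½·(12·(7−8) + (48/7)·(8−9) + (11/2)·(9−7)) = ½·(-12 − 48/7 + 11) = -55/14, so the A_2-coordinate is 1/7.
[A_1A_2P] = ½·(12·(-1−7) + 2·(7−9) + (48/7)·(9−(-1))) = ½·(-96 − 4 + 480/7) = -110/7, so the A_3-coordinate is 4/7.
Check: 2/7 + 1/7 + 4/7 = 1.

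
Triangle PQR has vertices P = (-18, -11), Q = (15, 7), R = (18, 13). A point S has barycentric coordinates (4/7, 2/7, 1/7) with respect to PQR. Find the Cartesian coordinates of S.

(-24/7, -17/7)

S = (4/7)·P + (2/7)·Q + (1/7)·R.
x-coordinate: (4/7)·(-18) + (2/7)·15 + (1/7)·18 = -24/7.
y-coordinate: (4/7)·(-11) + (2/7)·7 + (1/7)·13 = -17/7.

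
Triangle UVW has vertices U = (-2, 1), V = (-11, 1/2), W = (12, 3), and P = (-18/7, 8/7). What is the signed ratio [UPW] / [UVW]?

[UVW] = ½·((-2)·(1/2−3) + (-11)·(3−1) + 12·(1−(1/2))) = ½·(5 − 22 + 6) = -11/2.
[UPW] = ½·((-2)·(8/7−3) + (-18/7)·(3−1) + 12·(1−(8/7))) = ½·(26/7 − 36/7 − 12/7) = -11/7, so the ratio is (-11/7)/(-11/2) = 2/7.

2/7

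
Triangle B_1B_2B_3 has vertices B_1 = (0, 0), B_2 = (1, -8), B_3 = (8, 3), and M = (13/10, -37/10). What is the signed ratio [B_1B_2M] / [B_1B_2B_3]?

1/10

[B_1B_2B_3] = ½·(0·(-8−3) + 1·(3−0) + 8·(0−(-8))) = ½·(0 + 3 + 64) = 67/2.
[B_1B_2M] = ½·(0·(-8−(-37/10)) + 1·(-37/10−0) + (13/10)·(0−(-8))) = ½·(0 − 37/10 + 52/5) = 67/20, so the ratio is (67/20)/(67/2) = 1/10.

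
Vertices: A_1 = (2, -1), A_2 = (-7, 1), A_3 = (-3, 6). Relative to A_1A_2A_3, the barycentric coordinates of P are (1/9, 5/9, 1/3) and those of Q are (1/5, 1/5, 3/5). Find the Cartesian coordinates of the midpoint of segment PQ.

Barycentric coordinates of the midpoint are the average: (7/45, 17/45, 7/15).
Converting: (7/45)·A_1 + (17/45)·A_2 + (7/15)·A_3 = (-56/15, 136/45).

(-56/15, 136/45)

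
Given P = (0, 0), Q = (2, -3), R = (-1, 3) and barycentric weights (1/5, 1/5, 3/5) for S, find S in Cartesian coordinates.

S = (1/5)·P + (1/5)·Q + (3/5)·R.
x-coordinate: (1/5)·0 + (1/5)·2 + (3/5)·(-1) = -1/5.
y-coordinate: (1/5)·0 + (1/5)·(-3) + (3/5)·3 = 6/5.

(-1/5, 6/5)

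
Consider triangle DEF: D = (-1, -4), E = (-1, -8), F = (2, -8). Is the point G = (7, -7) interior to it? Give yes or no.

no

Barycentric coordinates of G: (1/4, -23/12, 8/3).
The three coordinates are positive, negative, positive; a point is interior exactly when all three are positive.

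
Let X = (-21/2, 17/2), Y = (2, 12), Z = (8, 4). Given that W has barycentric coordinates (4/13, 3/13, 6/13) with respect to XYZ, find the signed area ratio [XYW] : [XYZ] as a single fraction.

6/13

The signed ratio [XYW]/[XYZ] equals the barycentric coordinate of W at vertex Z, which is 6/13.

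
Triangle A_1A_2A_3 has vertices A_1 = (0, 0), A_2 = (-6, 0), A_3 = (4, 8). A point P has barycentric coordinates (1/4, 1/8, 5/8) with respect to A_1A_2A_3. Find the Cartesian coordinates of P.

(7/4, 5)

P = (1/4)·A_1 + (1/8)·A_2 + (5/8)·A_3.
x-coordinate: (1/4)·0 + (1/8)·(-6) + (5/8)·4 = 7/4.
y-coordinate: (1/4)·0 + (1/8)·0 + (5/8)·8 = 5.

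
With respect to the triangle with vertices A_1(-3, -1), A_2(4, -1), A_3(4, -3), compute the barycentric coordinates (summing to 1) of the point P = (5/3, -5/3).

(1/3, 1/3, 1/3)

Signed area of the reference triangle: [A_1A_2A_3] = ½·((-3)·(-1−(-3)) + 4·(-3−(-1)) + 4·(-1−(-1))) = ½·(-6 − 8 + 0) = -7.
[PA_2A_3] = ½·((5/3)·(-1−(-3)) + 4·(-3−(-5/3)) + 4·(-5/3−(-1))) = ½·(10/3 − 16/3 − 8/3) = -7/3, so the A_1-coordinate is (-7/3)/(-7) = 1/3.
[A_1PA_3] = ½·((-3)·(-5/3−(-3)) + (5/3)·(-3−(-1)) + 4·(-1−(-5/3))) = ½·(-4 − 10/3 + 8/3) = -7/3, so the A_2-coordinate is 1/3.
[A_1A_2P] = ½·((-3)·(-1−(-5/3)) + 4·(-5/3−(-1)) + (5/3)·(-1−(-1))) = ½·(-2 − 8/3 + 0) = -7/3, so the A_3-coordinate is 1/3.
Check: 1/3 + 1/3 + 1/3 = 1.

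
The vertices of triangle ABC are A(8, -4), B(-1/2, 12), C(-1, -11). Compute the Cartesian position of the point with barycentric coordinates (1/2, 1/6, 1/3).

(43/12, -11/3)

P = (1/2)·A + (1/6)·B + (1/3)·C.
x-coordinate: (1/2)·8 + (1/6)·(-1/2) + (1/3)·(-1) = 43/12.
y-coordinate: (1/2)·(-4) + (1/6)·12 + (1/3)·(-11) = -11/3.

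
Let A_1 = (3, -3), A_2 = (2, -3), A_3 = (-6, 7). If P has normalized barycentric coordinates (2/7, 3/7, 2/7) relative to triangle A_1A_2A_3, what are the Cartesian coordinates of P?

P = (2/7)·A_1 + (3/7)·A_2 + (2/7)·A_3.
x-coordinate: (2/7)·3 + (3/7)·2 + (2/7)·(-6) = 0.
y-coordinate: (2/7)·(-3) + (3/7)·(-3) + (2/7)·7 = -1/7.

(0, -1/7)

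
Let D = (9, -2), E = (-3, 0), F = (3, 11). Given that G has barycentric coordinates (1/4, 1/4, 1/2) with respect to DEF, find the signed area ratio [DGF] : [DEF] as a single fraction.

1/4

The signed ratio [DGF]/[DEF] equals the barycentric coordinate of G at vertex E, which is 1/4.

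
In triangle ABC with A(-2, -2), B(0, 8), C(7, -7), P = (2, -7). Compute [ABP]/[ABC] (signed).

[ABC] = ½·((-2)·(8−(-7)) + 0·(-7−(-2)) + 7·(-2−8)) = ½·(-30 + 0 − 70) = -50.
[ABP] = ½·((-2)·(8−(-7)) + 0·(-7−(-2)) + 2·(-2−8)) = ½·(-30 + 0 − 20) = -25, so the ratio is (-25)/(-50) = 1/2.

1/2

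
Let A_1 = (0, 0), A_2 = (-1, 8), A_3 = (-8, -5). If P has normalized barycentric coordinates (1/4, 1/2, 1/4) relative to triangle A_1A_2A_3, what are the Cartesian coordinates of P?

(-5/2, 11/4)

P = (1/4)·A_1 + (1/2)·A_2 + (1/4)·A_3.
x-coordinate: (1/4)·0 + (1/2)·(-1) + (1/4)·(-8) = -5/2.
y-coordinate: (1/4)·0 + (1/2)·8 + (1/4)·(-5) = 11/4.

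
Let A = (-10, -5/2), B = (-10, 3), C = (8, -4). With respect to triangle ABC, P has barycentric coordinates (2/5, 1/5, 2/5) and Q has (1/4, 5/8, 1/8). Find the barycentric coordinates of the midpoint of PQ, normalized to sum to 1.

Since both coordinate triples sum to 1, the midpoint's barycentrics are the componentwise average.
(2/5+1/4)/2 = 13/40; similarly 33/80 and 21/80.

(13/40, 33/80, 21/80)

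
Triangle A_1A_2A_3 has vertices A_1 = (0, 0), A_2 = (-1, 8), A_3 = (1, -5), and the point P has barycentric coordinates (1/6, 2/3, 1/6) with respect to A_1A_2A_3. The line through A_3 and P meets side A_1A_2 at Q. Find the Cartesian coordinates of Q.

Line A_3P meets A_1A_2 where the A_3-coordinate vanishes; zeroing P's A_3-weight and renormalizing leaves A_1, A_2-weights 1/6 : 2/3 → (1/5, 4/5).
So Q = (1/5)·A_1 + (4/5)·A_2 = (-4/5, 32/5).

(-4/5, 32/5)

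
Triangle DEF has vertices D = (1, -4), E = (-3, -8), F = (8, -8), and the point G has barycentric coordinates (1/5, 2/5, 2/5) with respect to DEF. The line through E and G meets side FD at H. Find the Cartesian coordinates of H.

Line EG meets FD where the E-coordinate vanishes; zeroing G's E-weight and renormalizing leaves F, D-weights 2/5 : 1/5 → (2/3, 1/3).
So H = (2/3)·F + (1/3)·D = (17/3, -20/3).

(17/3, -20/3)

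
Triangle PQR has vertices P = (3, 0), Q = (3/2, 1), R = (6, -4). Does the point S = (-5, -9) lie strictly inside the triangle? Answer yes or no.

no

Barycentric coordinates of S: (-155/6, 59/3, 43/6).
The three coordinates are negative, positive, positive; a point is interior exactly when all three are positive.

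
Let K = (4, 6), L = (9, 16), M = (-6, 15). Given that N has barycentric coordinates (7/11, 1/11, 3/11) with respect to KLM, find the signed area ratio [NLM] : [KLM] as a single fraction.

The signed ratio [NLM]/[KLM] equals the barycentric coordinate of N at vertex K, which is 7/11.

7/11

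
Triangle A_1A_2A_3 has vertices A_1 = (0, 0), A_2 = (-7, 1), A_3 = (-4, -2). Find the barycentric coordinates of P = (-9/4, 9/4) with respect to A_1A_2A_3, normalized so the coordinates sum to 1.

(1, 3/4, -3/4)

Signed area of the reference triangle: [A_1A_2A_3] = ½·(0·(1−(-2)) + (-7)·(-2−0) + (-4)·(0−1)) = ½·(0 + 14 + 4) = 9.
[PA_2A_3] = ½·((-9/4)·(1−(-2)) + (-7)·(-2−(9/4)) + (-4)·(9/4−1)) = ½·(-27/4 + 119/4 − 5) = 9, so the A_1-coordinate is 9/9 = 1.
[A_1PA_3] = ½·(0·(9/4−(-2)) + (-9/4)·(-2−0) + (-4)·(0−(9/4))) = ½·(0 + 9/2 + 9) = 27/4, so the A_2-coordinate is 3/4.
[A_1A_2P] = ½·(0·(1−(9/4)) + (-7)·(9/4−0) + (-9/4)·(0−1)) = ½·(0 − 63/4 + 9/4) = -27/4, so the A_3-coordinate is -3/4.
Check: 1 + 3/4 − 3/4 = 1.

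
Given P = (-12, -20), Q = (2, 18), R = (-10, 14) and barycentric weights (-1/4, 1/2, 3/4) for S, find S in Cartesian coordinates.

(-7/2, 49/2)

S = (-1/4)·P + (1/2)·Q + (3/4)·R.
x-coordinate: (-1/4)·(-12) + (1/2)·2 + (3/4)·(-10) = -7/2.
y-coordinate: (-1/4)·(-20) + (1/2)·18 + (3/4)·14 = 49/2.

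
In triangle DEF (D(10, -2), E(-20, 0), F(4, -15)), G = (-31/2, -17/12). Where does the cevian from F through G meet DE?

Barycentric coordinates of G with respect to DEF: (1/12, 5/6, 1/12).
On side DE the F-coordinate is zero; dropping G's F-weight 1/12 and renormalizing the remaining 1/12 : 5/6 gives weights 1/11, 10/11 on D, E.
H = (1/11)·(10, -2) + (10/11)·(-20, 0) = (-190/11, -2/11).

(-190/11, -2/11)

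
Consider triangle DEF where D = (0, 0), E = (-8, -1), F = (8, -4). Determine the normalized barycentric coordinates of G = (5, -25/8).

Signed area of the reference triangle: [DEF] = ½·(0·(-1−(-4)) + (-8)·(-4−0) + 8·(0−(-1))) = ½·(0 + 32 + 8) = 20.
[GEF] = ½·(5·(-1−(-4)) + (-8)·(-4−(-25/8)) + 8·(-25/8−(-1))) = ½·(15 + 7 − 17) = 5/2, so the D-coordinate is (5/2)/20 = 1/8.
[DGF] = ½·(0·(-25/8−(-4)) + 5·(-4−0) + 8·(0−(-25/8))) = ½·(0 − 20 + 25) = 5/2, so the E-coordinate is 1/8.
[DEG] = ½·(0·(-1−(-25/8)) + (-8)·(-25/8−0) + 5·(0−(-1))) = ½·(0 + 25 + 5) = 15, so the F-coordinate is 3/4.

(1/8, 1/8, 3/4)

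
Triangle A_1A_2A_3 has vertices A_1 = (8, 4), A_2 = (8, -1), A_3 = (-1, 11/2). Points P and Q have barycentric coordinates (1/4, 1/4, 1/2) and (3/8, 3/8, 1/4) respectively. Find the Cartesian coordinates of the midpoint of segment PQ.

Barycentric coordinates of the midpoint are the average: (5/16, 5/16, 3/8).
Converting: (5/16)·A_1 + (5/16)·A_2 + (3/8)·A_3 = (37/8, 3).

(37/8, 3)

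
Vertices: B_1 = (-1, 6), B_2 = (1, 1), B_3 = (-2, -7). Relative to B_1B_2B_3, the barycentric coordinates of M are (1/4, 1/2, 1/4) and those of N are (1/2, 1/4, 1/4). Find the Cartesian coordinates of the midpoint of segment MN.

(-1/2, 7/8)

Barycentric coordinates of the midpoint are the average: (3/8, 3/8, 1/4).
Converting: (3/8)·B_1 + (3/8)·B_2 + (1/4)·B_3 = (-1/2, 7/8).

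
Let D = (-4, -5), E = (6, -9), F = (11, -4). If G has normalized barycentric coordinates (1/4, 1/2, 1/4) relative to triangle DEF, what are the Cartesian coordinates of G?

G = (1/4)·D + (1/2)·E + (1/4)·F.
x-coordinate: (1/4)·(-4) + (1/2)·6 + (1/4)·11 = 19/4.
y-coordinate: (1/4)·(-5) + (1/2)·(-9) + (1/4)·(-4) = -27/4.

(19/4, -27/4)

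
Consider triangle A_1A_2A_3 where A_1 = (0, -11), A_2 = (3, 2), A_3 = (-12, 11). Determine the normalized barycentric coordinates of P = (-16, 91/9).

(2/9, -4/9, 11/9)

Signed area of the reference triangle: [A_1A_2A_3] = ½·(0·(2−11) + 3·(11−(-11)) + (-12)·(-11−2)) = ½·(0 + 66 + 156) = 111.
[PA_2A_3] = ½·((-16)·(2−11) + 3·(11−(91/9)) + (-12)·(91/9−2)) = ½·(144 + 8/3 − 292/3) = 74/3, so the A_1-coordinate is (74/3)/111 = 2/9.
[A_1PA_3] = ½·(0·(91/9−11) + (-16)·(11−(-11)) + (-12)·(-11−(91/9))) = ½·(0 − 352 + 760/3) = -148/3, so the A_2-coordinate is -4/9.
[A_1A_2P] = ½·(0·(2−(91/9)) + 3·(91/9−(-11)) + (-16)·(-11−2)) = ½·(0 + 190/3 + 208) = 407/3, so the A_3-coordinate is 11/9.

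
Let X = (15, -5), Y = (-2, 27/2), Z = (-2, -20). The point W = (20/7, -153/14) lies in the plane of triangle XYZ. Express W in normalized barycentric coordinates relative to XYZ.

(2/7, 1/7, 4/7)

Signed area of the reference triangle: [XYZ] = ½·(15·(27/2−(-20)) + (-2)·(-20−(-5)) + (-2)·(-5−(27/2))) = ½·(1005/2 + 30 + 37) = 1139/4.
[WYZ] = ½·((20/7)·(27/2−(-20)) + (-2)·(-20−(-153/14)) + (-2)·(-153/14−(27/2))) = ½·(670/7 + 127/7 + 342/7) = 1139/14, so the X-coordinate is (1139/14)/(1139/4) = 2/7.
[XWZ] = ½·(15·(-153/14−(-20)) + (20/7)·(-20−(-5)) + (-2)·(-5−(-153/14))) = ½·(1905/14 − 300/7 − 83/7) = 1139/28, so the Y-coordinate is 1/7.
[XYW] = ½·(15·(27/2−(-153/14)) + (-2)·(-153/14−(-5)) + (20/7)·(-5−(27/2))) = ½·(2565/7 + 83/7 − 370/7) = 1139/7, so the Z-coordinate is 4/7.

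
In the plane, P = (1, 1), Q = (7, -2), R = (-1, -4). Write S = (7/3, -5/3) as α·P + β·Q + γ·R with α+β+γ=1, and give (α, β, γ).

(1/3, 1/3, 1/3)

Signed area of the reference triangle: [PQR] = ½·(1·(-2−(-4)) + 7·(-4−1) + (-1)·(1−(-2))) = ½·(2 − 35 − 3) = -18.
[SQR] = ½·((7/3)·(-2−(-4)) + 7·(-4−(-5/3)) + (-1)·(-5/3−(-2))) = ½·(14/3 − 49/3 − 1/3) = -6, so the P-coordinate is (-6)/(-18) = 1/3.
[PSR] = ½·(1·(-5/3−(-4)) + (7/3)·(-4−1) + (-1)·(1−(-5/3))) = ½·(7/3 − 35/3 − 8/3) = -6, so the Q-coordinate is 1/3.
[PQS] = ½·(1·(-2−(-5/3)) + 7·(-5/3−1) + (7/3)·(1−(-2))) = ½·(-1/3 − 56/3 + 7) = -6, so the R-coordinate is 1/3.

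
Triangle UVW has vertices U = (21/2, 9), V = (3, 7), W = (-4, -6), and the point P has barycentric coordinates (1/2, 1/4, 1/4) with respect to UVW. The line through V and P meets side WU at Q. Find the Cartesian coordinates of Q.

Line VP meets WU where the V-coordinate vanishes; zeroing P's V-weight and renormalizing leaves W, U-weights 1/4 : 1/2 → (1/3, 2/3).
So Q = (1/3)·W + (2/3)·U = (17/3, 4).

(17/3, 4)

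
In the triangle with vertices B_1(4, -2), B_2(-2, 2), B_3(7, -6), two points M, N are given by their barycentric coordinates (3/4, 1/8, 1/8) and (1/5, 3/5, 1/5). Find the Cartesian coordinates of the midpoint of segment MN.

(37/16, -6/5)

Barycentric coordinates of the midpoint are the average: (19/40, 29/80, 13/80).
Converting: (19/40)·B_1 + (29/80)·B_2 + (13/80)·B_3 = (37/16, -6/5).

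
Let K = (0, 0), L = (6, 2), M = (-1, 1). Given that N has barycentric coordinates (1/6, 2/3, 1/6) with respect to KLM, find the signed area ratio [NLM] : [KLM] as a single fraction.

1/6

The signed ratio [NLM]/[KLM] equals the barycentric coordinate of N at vertex K, which is 1/6.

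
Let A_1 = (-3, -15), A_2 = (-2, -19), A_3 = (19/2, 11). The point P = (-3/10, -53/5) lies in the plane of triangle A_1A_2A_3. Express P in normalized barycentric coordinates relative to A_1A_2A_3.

(3/5, 1/5, 1/5)

Signed area of the reference triangle: [A_1A_2A_3] = ½·((-3)·(-19−11) + (-2)·(11−(-15)) + (19/2)·(-15−(-19))) = ½·(90 − 52 + 38) = 38.
[PA_2A_3] = ½·((-3/10)·(-19−11) + (-2)·(11−(-53/5)) + (19/2)·(-53/5−(-19))) = ½·(9 − 216/5 + 399/5) = 114/5, so the A_1-coordinate is (114/5)/38 = 3/5.
[A_1PA_3] = ½·((-3)·(-53/5−11) + (-3/10)·(11−(-15)) + (19/2)·(-15−(-53/5))) = ½·(324/5 − 39/5 − 209/5) = 38/5, so the A_2-coordinate is 1/5.
[A_1A_2P] = ½·((-3)·(-19−(-53/5)) + (-2)·(-53/5−(-15)) + (-3/10)·(-15−(-19))) = ½·(126/5 − 44/5 − 6/5) = 38/5, so the A_3-coordinate is 1/5.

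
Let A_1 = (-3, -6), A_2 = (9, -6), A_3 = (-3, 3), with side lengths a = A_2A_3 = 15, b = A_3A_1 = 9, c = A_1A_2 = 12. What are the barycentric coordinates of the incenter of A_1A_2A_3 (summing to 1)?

The incenter has barycentric coordinates proportional to the opposite side lengths: (15 : 9 : 12).
Normalizing by 15+9+12 = 36 gives (5/12, 1/4, 1/3).

(5/12, 1/4, 1/3)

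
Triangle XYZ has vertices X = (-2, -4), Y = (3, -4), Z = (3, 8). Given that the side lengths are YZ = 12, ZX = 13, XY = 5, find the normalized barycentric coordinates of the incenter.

(2/5, 13/30, 1/6)

The incenter has barycentric coordinates proportional to the opposite side lengths: (12 : 13 : 5).
Normalizing by 12+13+5 = 30 gives (2/5, 13/30, 1/6).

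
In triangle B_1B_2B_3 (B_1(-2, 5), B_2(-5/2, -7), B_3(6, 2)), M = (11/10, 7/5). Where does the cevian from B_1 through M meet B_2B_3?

Barycentric coordinates of M with respect to B_1B_2B_3: (2/5, 1/5, 2/5).
On side B_2B_3 the B_1-coordinate is zero; dropping M's B_1-weight 2/5 and renormalizing the remaining 1/5 : 2/5 gives weights 1/3, 2/3 on B_2, B_3.
N = (1/3)·(-5/2, -7) + (2/3)·(6, 2) = (19/6, -1).

(19/6, -1)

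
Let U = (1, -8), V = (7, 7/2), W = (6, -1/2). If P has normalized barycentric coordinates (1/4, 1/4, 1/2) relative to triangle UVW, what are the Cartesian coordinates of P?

(5, -11/8)

P = (1/4)·U + (1/4)·V + (1/2)·W.
x-coordinate: (1/4)·1 + (1/4)·7 + (1/2)·6 = 5.
y-coordinate: (1/4)·(-8) + (1/4)·(7/2) + (1/2)·(-1/2) = -11/8.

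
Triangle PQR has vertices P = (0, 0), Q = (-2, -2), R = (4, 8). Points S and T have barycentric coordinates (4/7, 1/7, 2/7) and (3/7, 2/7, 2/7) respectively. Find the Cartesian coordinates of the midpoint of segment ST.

Barycentric coordinates of the midpoint are the average: (1/2, 3/14, 2/7).
Converting: (1/2)·P + (3/14)·Q + (2/7)·R = (5/7, 13/7).

(5/7, 13/7)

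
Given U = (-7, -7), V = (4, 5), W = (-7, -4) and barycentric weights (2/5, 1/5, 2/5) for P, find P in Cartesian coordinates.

(-24/5, -17/5)

P = (2/5)·U + (1/5)·V + (2/5)·W.
x-coordinate: (2/5)·(-7) + (1/5)·4 + (2/5)·(-7) = -24/5.
y-coordinate: (2/5)·(-7) + (1/5)·5 + (2/5)·(-4) = -17/5.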